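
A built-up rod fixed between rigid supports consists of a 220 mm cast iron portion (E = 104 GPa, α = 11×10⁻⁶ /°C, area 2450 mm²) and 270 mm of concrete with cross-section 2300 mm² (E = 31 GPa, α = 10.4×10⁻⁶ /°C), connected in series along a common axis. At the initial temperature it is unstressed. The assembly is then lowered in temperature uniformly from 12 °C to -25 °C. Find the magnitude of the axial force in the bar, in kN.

P ≈ 41.6 kN (tensile)

If the supports were absent, the total length change would be Σ αᵢΔT Lᵢ = 11×10⁻⁶×37×220 + 10.4×10⁻⁶×37×270 = 0.1934 mm.
The rigid supports impose zero overall length change; the single axial force P common to all segments must satisfy P Σ Lᵢ/(AᵢEᵢ) = δ_free.
The series flexibility is Σ Lᵢ/(AᵢEᵢ) = 220/(2450×104×10³) + 270/(2300×31×10³) = 4.65×10⁻⁶ mm/N.
P = 0.1934 / 4.65×10⁻⁶ = 41600 N = 41.6 kN, tensile.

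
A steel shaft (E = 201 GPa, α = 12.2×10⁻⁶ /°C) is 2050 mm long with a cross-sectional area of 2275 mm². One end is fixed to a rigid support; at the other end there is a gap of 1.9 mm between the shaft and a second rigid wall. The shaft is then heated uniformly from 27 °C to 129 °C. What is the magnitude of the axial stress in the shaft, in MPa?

If the wall were absent the shaft would grow by αΔT L = 12.2×10⁻⁶ × 102 × 2050 = 2.551 mm.
This exceeds the 1.9 mm gap, so the wall pushes back. The portion of expansion that must be recovered elastically is δ_free − gap = 2.551 − 1.9 = 0.651 mm.
So σ = E(δ_free − g)/L = 201×10³ × 0.651/2050 = 63.83 MPa.

σ ≈ 63.8 MPa (compressive)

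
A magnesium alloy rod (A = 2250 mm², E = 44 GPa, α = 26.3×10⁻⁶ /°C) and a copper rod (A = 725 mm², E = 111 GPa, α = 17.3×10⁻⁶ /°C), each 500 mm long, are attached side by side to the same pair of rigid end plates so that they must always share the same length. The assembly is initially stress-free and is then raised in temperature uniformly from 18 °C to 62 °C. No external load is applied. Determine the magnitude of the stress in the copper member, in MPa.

σ ≈ 24.2 MPa (tensile)

Both members must finish at the same length. With the larger α, the magnesium alloy tends to over-expand; the plates restrain it, putting the magnesium alloy in compression and the copper in tension. With no external load the two internal forces are equal and opposite, magnitude P.
Setting the final lengths equal and cancelling L: (α₁ − α₂)ΔT = P/(A₁E₁) + P/(A₂E₂).
|α₁ − α₂|·ΔT = 9×10⁻⁶ × 44 = 0.000396.
1/(A₁E₁) + 1/(A₂E₂) = 1/(2250×44×10³) + 1/(725×111×10³) = 2.253×10⁻⁸ N⁻¹.
So P = 0.000396 / 2.253×10⁻⁸ = 17.58 kN.
σ_{copper} = P/A₂ = 17580/725 = 24.25 MPa, tensile.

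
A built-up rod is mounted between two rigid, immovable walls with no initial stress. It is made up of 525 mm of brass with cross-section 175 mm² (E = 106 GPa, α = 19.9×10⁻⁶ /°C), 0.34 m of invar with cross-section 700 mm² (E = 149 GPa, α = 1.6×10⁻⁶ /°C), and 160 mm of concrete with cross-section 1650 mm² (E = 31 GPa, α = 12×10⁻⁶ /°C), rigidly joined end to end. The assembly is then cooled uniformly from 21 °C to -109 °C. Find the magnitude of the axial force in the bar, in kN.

If the supports were absent, the total length change would be Σ αᵢΔT Lᵢ = 19.9×10⁻⁶×130×525 + 1.6×10⁻⁶×130×340 + 12×10⁻⁶×130×160 = 1.678 mm.
Since the ends are fixed, an axial force P builds up, equal in every segment, with P · Σ Lᵢ/(AᵢEᵢ) = δ_free.
The series flexibility is Σ Lᵢ/(AᵢEᵢ) = 525/(175×106×10³) + 340/(700×149×10³) + 160/(1650×31×10³) = 3.469×10⁻⁵ mm/N.
P = 1.678 / 3.469×10⁻⁵ = 48390 N = 48.39 kN, tensile.

P ≈ 48.4 kN (tensile)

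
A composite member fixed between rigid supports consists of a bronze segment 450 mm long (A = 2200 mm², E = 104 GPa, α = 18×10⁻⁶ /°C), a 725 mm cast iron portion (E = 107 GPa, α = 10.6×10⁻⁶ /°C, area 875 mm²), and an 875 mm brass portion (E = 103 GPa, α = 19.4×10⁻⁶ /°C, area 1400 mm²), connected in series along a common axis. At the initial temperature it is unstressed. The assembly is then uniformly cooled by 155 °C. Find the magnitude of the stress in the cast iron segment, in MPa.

σ ≈ 368 MPa (tensile)

If the supports were absent, the total length change would be Σ αᵢΔT Lᵢ = 18×10⁻⁶×155×450 + 10.6×10⁻⁶×155×725 + 19.4×10⁻⁶×155×875 = 5.078 mm.
Since the ends are fixed, an axial force P builds up, equal in every segment, with P · Σ Lᵢ/(AᵢEᵢ) = δ_free.
Σ Lᵢ/(AᵢEᵢ) = 450/(2200×104×10³) + 725/(875×107×10³) + 875/(1400×103×10³) = 1.578×10⁻⁵ mm/N.
P = 5.078 / 1.578×10⁻⁵ = 321800 N = 321.8 kN, tensile.
σ_{cast iron} = P / A = 321800 / 875 = 367.8 MPa.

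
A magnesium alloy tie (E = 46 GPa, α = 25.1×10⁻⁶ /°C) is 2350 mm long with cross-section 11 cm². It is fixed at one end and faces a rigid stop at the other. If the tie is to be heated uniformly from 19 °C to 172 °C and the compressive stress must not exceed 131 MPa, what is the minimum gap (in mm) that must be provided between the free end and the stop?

Free expansion if unrestrained: δ_free = αΔT L = 25.1×10⁻⁶ × 153 × 2350 = 9.025 mm.
At the allowable stress the elastic shortening the wall may impose is σL/E = 131 × 2350 / (46×10³) = 6.692 mm.
The gap must absorb the remainder: g_min = 9.025 − 6.692 = 2.332 mm.

g ≈ 2.33 mm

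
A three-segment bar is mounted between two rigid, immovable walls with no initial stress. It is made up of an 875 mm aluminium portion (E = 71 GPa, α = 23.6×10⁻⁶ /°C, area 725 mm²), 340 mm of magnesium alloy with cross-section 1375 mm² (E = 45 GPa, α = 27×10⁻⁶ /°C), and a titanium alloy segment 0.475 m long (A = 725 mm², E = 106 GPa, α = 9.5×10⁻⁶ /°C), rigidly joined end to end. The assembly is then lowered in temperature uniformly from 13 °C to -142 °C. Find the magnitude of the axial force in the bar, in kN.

P ≈ 186 kN (tensile)

Free thermal contraction of the whole bar: Σ αᵢΔT Lᵢ = 23.6×10⁻⁶×155×875 + 27×10⁻⁶×155×340 + 9.5×10⁻⁶×155×475 = 5.323 mm.
Since the ends are fixed, an axial force P builds up, equal in every segment, with P · Σ Lᵢ/(AᵢEᵢ) = δ_free.
Σ Lᵢ/(AᵢEᵢ) = 875/(725×71×10³) + 340/(1375×45×10³) + 475/(725×106×10³) = 2.867×10⁻⁵ mm/N.
So P = 5.323 / 2.867×10⁻⁵ = 185.6 kN, tensile.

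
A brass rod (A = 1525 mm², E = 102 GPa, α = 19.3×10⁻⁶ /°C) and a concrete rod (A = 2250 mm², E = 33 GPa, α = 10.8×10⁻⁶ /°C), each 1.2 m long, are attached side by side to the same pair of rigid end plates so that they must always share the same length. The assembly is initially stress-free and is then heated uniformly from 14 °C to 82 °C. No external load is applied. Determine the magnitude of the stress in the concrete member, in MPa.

The brass has the larger α, so on heating it would change length more than the concrete if both were free. The rigid plates force a common final length, so the brass is put into compression and the concrete into tension, with equal and opposite forces P (no external load).
Setting the final lengths equal and cancelling L: (α₁ − α₂)ΔT = P/(A₁E₁) + P/(A₂E₂).
|α₁ − α₂|·ΔT = 8.5×10⁻⁶ × 68 = 0.000578.
1/(A₁E₁) + 1/(A₂E₂) = 1/(1525×102×10³) + 1/(2250×33×10³) = 1.99×10⁻⁸ N⁻¹.
P = 0.000578 / 1.99×10⁻⁸ = 29050 N = 29.05 kN.
σ_{concrete} = P/A₂ = 29050/2250 = 12.91 MPa, tensile.

σ ≈ 12.9 MPa (tensile)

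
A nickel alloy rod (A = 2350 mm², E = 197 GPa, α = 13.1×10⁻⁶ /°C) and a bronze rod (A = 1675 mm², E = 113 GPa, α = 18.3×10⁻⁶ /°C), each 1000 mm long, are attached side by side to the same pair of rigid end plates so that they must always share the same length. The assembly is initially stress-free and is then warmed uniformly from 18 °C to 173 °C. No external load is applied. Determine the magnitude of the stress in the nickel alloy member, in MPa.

Equilibrium of a rigid end plate with no external load gives equal and opposite internal forces ±P in the two members. Since α_{bronze} > α_{nickel alloy}, heating drives the bronze into compression and the nickel alloy into tension.
Equating the net (thermal + elastic) strains gives |α₁ − α₂|·ΔT = P·[1/(A₁E₁) + 1/(A₂E₂)].
|α₁ − α₂|·ΔT = 5.2×10⁻⁶ × 155 = 0.000806.
1/(A₁E₁) + 1/(A₂E₂) = 1/(2350×197×10³) + 1/(1675×113×10³) = 7.443×10⁻⁹ N⁻¹.
P = 0.000806 / 7.443×10⁻⁹ = 108300 N = 108.3 kN.
σ_{nickel alloy} = P/A₁ = 108300/2350 = 46.08 MPa, tensile.

σ ≈ 46.1 MPa (tensile)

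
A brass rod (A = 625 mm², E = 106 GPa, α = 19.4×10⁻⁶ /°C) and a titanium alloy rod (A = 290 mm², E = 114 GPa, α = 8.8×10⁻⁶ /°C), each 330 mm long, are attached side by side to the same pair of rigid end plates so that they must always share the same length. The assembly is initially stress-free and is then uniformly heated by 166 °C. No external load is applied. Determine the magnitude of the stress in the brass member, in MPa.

σ ≈ 62.1 MPa (compressive)

The brass has the larger α, so on heating it would change length more than the titanium alloy if both were free. The rigid plates force a common final length, so the brass is put into compression and the titanium alloy into tension, with equal and opposite forces P (no external load).
Equating the net (thermal + elastic) strains gives |α₁ − α₂|·ΔT = P·[1/(A₁E₁) + 1/(A₂E₂)].
|α₁ − α₂|·ΔT = 10.6×10⁻⁶ × 166 = 0.00176.
1/(A₁E₁) + 1/(A₂E₂) = 1/(625×106×10³) + 1/(290×114×10³) = 4.534×10⁻⁸ N⁻¹.
P = 0.00176 / 4.534×10⁻⁸ = 38810 N = 38.81 kN.
σ_{brass} = P/A₁ = 38810/625 = 62.09 MPa, compressive.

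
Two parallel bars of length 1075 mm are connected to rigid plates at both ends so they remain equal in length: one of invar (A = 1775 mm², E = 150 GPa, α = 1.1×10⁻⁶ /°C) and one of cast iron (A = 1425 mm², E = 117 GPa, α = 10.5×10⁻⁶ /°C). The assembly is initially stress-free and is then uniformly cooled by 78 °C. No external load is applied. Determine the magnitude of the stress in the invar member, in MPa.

Equilibrium of a rigid end plate with no external load gives equal and opposite internal forces ±P in the two members. Since α_{cast iron} > α_{invar}, cooling drives the cast iron into tension and the invar into compression.
Equating the net (thermal + elastic) strains gives |α₁ − α₂|·ΔT = P·[1/(A₁E₁) + 1/(A₂E₂)].
|α₁ − α₂|·ΔT = 9.4×10⁻⁶ × 78 = 0.0007332.
1/(A₁E₁) + 1/(A₂E₂) = 1/(1775×150×10³) + 1/(1425×117×10³) = 9.754×10⁻⁹ N⁻¹.
So P = 0.0007332 / 9.754×10⁻⁹ = 75.17 kN.
σ_{invar} = P/A₁ = 75170/1775 = 42.35 MPa, compressive.

σ ≈ 42.3 MPa (compressive)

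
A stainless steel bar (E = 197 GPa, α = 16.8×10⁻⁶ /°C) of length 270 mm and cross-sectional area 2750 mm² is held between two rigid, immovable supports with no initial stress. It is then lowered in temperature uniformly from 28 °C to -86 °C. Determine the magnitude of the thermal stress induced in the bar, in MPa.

σ ≈ 377 MPa (tensile)

Because both ends are immovable the net strain is zero, and the suppressed thermal strain is αΔT = 16.8×10⁻⁶ × 114 = 1915.2×10⁻⁶.
σ = EαΔT = 197×10³ × 16.8×10⁻⁶ × 114 = 377.3 MPa (tensile; the bar is trying to contract).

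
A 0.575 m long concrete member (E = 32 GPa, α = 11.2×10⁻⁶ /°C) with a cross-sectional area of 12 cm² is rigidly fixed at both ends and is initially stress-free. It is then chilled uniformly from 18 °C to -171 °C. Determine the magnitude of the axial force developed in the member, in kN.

The ends cannot move, so σ = EαΔT = 32×10³ × 11.2×10⁻⁶ × 189 = 67.74 MPa.
P = AEαΔT = 1200 × 32×10³ × 11.2×10⁻⁶ × 189 = 81.29 kN (tensile).

P ≈ 81.3 kN (tensile)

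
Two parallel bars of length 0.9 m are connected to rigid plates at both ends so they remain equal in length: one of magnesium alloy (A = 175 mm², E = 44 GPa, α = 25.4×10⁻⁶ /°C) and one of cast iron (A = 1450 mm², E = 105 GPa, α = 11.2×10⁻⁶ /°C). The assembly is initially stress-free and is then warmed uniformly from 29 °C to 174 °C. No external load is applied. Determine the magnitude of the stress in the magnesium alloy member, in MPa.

σ ≈ 86.2 MPa (compressive)

Both members must finish at the same length. With the larger α, the magnesium alloy tends to over-expand; the plates restrain it, putting the magnesium alloy in compression and the cast iron in tension. With no external load the two internal forces are equal and opposite, magnitude P.
Equating the net (thermal + elastic) strains gives |α₁ − α₂|·ΔT = P·[1/(A₁E₁) + 1/(A₂E₂)].
|α₁ − α₂|·ΔT = 14.2×10⁻⁶ × 145 = 0.002059.
1/(A₁E₁) + 1/(A₂E₂) = 1/(175×44×10³) + 1/(1450×105×10³) = 1.364×10⁻⁷ N⁻¹.
So P = 0.002059 / 1.364×10⁻⁷ = 15.09 kN.
σ_{magnesium alloy} = P/A₁ = 15090/175 = 86.23 MPa, compressive.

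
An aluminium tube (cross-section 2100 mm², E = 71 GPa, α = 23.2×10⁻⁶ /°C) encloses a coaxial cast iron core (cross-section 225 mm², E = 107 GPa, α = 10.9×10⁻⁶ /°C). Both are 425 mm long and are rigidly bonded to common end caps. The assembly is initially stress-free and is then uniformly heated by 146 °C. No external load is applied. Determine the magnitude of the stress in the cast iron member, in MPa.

σ ≈ 165 MPa (tensile)

The aluminium has the larger α, so on heating it would change length more than the cast iron if both were free. The rigid plates force a common final length, so the aluminium is put into compression and the cast iron into tension, with equal and opposite forces P (no external load).
Setting the final lengths equal and cancelling L: (α₁ − α₂)ΔT = P/(A₁E₁) + P/(A₂E₂).
|α₁ − α₂|·ΔT = 12.3×10⁻⁶ × 146 = 0.001796.
1/(A₁E₁) + 1/(A₂E₂) = 1/(2100×71×10³) + 1/(225×107×10³) = 4.824×10⁻⁸ N⁻¹.
So P = 0.001796 / 4.824×10⁻⁸ = 37.22 kN.
σ_{cast iron} = P/A₂ = 37220/225 = 165.4 MPa, tensile.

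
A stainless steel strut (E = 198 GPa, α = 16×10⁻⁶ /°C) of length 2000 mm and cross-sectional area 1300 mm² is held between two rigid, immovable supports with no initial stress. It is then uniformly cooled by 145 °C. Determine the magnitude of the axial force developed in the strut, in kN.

The ends cannot move, so σ = EαΔT = 198×10³ × 16×10⁻⁶ × 145 = 459.4 MPa.
Axial force P = σA = 459.4 × 1300 = 597200 N = 597.2 kN, tensile.

P ≈ 597 kN (tensile)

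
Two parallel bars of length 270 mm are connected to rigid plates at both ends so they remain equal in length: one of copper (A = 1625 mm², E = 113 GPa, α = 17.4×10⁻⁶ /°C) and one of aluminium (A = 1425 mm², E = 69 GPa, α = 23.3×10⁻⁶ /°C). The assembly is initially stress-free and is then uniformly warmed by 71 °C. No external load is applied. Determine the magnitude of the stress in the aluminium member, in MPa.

σ ≈ 18.8 MPa (compressive)

The aluminium has the larger α, so on heating it would change length more than the copper if both were free. The rigid plates force a common final length, so the aluminium is put into compression and the copper into tension, with equal and opposite forces P (no external load).
Setting the final lengths equal and cancelling L: (α₁ − α₂)ΔT = P/(A₁E₁) + P/(A₂E₂).
|α₁ − α₂|·ΔT = 5.9×10⁻⁶ × 71 = 0.0004189.
1/(A₁E₁) + 1/(A₂E₂) = 1/(1625×113×10³) + 1/(1425×69×10³) = 1.562×10⁻⁸ N⁻¹.
So P = 0.0004189 / 1.562×10⁻⁸ = 26.82 kN.
σ_{aluminium} = P/A₂ = 26820/1425 = 18.82 MPa, compressive.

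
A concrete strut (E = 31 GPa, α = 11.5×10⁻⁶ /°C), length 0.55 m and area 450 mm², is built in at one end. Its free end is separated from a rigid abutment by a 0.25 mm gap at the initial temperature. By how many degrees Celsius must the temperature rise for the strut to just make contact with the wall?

The gap closes when αΔT L = 0.25 mm, since the strut is still unstressed at that instant.
So ΔT = g/(αL) = 0.25/(11.5×10⁻⁶ × 550) = 39.53 °C.

ΔT ≈ 39.5 °C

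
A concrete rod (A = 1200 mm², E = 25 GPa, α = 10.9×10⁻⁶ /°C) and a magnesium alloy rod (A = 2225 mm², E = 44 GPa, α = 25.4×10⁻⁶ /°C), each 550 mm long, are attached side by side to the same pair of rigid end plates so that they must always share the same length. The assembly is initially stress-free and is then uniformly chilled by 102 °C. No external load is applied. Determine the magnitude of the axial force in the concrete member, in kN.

The magnesium alloy has the larger α, so on cooling it would change length more than the concrete if both were free. The rigid plates force a common final length, so the magnesium alloy is put into tension and the concrete into compression, with equal and opposite forces P (no external load).
Setting the final lengths equal and cancelling L: (α₁ − α₂)ΔT = P/(A₁E₁) + P/(A₂E₂).
|α₁ − α₂|·ΔT = 14.5×10⁻⁶ × 102 = 0.001479.
1/(A₁E₁) + 1/(A₂E₂) = 1/(1200×25×10³) + 1/(2225×44×10³) = 4.355×10⁻⁸ N⁻¹.
P = 0.001479 / 4.355×10⁻⁸ = 33960 N = 33.96 kN.

P ≈ 34 kN (compressive in the concrete)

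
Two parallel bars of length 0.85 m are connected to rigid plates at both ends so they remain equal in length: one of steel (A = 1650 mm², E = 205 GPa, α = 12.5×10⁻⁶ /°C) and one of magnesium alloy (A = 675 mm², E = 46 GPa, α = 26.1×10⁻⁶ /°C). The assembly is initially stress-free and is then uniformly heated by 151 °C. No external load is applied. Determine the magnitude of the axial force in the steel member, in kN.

Equilibrium of a rigid end plate with no external load gives equal and opposite internal forces ±P in the two members. Since α_{magnesium alloy} > α_{steel}, heating drives the magnesium alloy into compression and the steel into tension.
Compatibility of the two members (thermal + elastic change equal): (α₁ − α₂)ΔT = P·[1/(A₁E₁) + 1/(A₂E₂)].
|α₁ − α₂|·ΔT = 13.6×10⁻⁶ × 151 = 0.002054.
1/(A₁E₁) + 1/(A₂E₂) = 1/(1650×205×10³) + 1/(675×46×10³) = 3.516×10⁻⁸ N⁻¹.
P = 0.002054 / 3.516×10⁻⁸ = 58400 N = 58.4 kN.

P ≈ 58.4 kN (tensile in the steel)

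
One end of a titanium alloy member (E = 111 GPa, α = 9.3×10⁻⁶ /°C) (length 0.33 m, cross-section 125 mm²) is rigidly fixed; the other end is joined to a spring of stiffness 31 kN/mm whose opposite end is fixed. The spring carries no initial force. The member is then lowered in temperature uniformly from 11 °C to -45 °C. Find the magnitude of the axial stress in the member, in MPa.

The unrestrained thermal change is αΔT L = 9.3×10⁻⁶ × 56 × 330 = 0.1719 mm.
With a force P in the spring, the elastic change of the member is PL/(AE) and that of the spring is P/k; compatibility requires their sum to equal δ_free.
So P = δ_free / [L/(AE) + 1/k] = 0.1719 / [ 330/(125×111×10³) + 1/(31×10³) ].
P = 0.1719 / 5.604×10⁻⁵ = 3067 N.
σ = P/A = 3067/125 = 24.53 MPa.

σ ≈ 24.5 MPa (tensile)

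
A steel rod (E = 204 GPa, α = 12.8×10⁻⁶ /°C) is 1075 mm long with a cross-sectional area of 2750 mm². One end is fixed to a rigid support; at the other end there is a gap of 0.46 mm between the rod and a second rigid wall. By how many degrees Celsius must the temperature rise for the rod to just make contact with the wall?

The gap closes when αΔT L = 0.46 mm, since the rod is still unstressed at that instant.
So ΔT = g/(αL) = 0.46/(12.8×10⁻⁶ × 1075) = 33.43 °C.

ΔT ≈ 33.4 °C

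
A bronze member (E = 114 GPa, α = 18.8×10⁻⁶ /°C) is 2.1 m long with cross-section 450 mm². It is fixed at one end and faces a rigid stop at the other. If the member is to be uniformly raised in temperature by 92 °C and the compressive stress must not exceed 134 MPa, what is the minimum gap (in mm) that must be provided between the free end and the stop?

With no wall the member would lengthen by αΔT L = 18.8×10⁻⁶ × 92 × 2100 = 3.632 mm.
At the allowable stress the elastic shortening the wall may impose is σL/E = 134 × 2100 / (114×10³) = 2.468 mm.
So the gap has to take up the difference, g_min = δ_free − σL/E = 3.632 − 2.468 = 1.164 mm.

g ≈ 1.16 mm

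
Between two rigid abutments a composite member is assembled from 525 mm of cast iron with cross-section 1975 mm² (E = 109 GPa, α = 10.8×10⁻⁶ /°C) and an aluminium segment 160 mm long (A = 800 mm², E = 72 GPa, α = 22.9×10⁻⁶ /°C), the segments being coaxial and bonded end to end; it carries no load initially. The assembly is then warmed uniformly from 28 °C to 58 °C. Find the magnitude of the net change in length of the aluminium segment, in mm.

Free thermal expansion of the whole bar: Σ αᵢΔT Lᵢ = 10.8×10⁻⁶×30×525 + 22.9×10⁻⁶×30×160 = 0.28 mm.
The rigid supports impose zero overall length change; the single axial force P common to all segments must satisfy P Σ Lᵢ/(AᵢEᵢ) = δ_free.
Σ Lᵢ/(AᵢEᵢ) = 525/(1975×109×10³) + 160/(800×72×10³) = 5.217×10⁻⁶ mm/N.
P = 0.28 / 5.217×10⁻⁶ = 53680 N = 53.68 kN, compressive.
For the aluminium segment, free thermal change = 22.9×10⁻⁶×30×160 = 0.1099 mm and elastic change from P = 53680×160/(800×72×10³) = 0.1491 mm; these oppose, so the net change is 0.0392 mm (segment shortens).

|ΔL| ≈ 0.0392 mm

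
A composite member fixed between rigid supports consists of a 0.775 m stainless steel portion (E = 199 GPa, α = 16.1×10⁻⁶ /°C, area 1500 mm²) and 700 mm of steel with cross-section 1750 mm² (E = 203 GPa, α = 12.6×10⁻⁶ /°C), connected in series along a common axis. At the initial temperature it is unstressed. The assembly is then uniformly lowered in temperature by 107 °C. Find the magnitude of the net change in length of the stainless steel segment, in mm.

|ΔL| ≈ 0.0395 mm

If the supports were absent, the total length change would be Σ αᵢΔT Lᵢ = 16.1×10⁻⁶×107×775 + 12.6×10⁻⁶×107×700 = 2.279 mm.
The rigid supports impose zero overall length change; the single axial force P common to all segments must satisfy P Σ Lᵢ/(AᵢEᵢ) = δ_free.
The series flexibility is Σ Lᵢ/(AᵢEᵢ) = 775/(1500×199×10³) + 700/(1750×203×10³) = 4.567×10⁻⁶ mm/N.
Hence P = δ_free / Σ(L/AE) = 2.279/4.567×10⁻⁶ = 499 kN (tensile).
For the stainless steel segment, free thermal change = 16.1×10⁻⁶×107×775 = 1.335 mm and elastic change from P = 499000×775/(1500×199×10³) = 1.296 mm; these oppose, so the net change is 0.0395 mm (segment shortens).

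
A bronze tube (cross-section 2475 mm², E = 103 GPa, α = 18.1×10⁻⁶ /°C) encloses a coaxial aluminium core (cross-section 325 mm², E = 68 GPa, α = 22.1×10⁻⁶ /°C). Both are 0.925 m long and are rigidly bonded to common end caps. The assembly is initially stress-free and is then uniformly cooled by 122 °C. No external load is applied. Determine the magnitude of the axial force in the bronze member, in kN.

P ≈ 9.92 kN (compressive in the bronze)

Equilibrium of a rigid end plate with no external load gives equal and opposite internal forces ±P in the two members. Since α_{aluminium} > α_{bronze}, cooling drives the aluminium into tension and the bronze into compression.
Compatibility of the two members (thermal + elastic change equal): (α₁ − α₂)ΔT = P·[1/(A₁E₁) + 1/(A₂E₂)].
|α₁ − α₂|·ΔT = 4×10⁻⁶ × 122 = 0.000488.
1/(A₁E₁) + 1/(A₂E₂) = 1/(2475×103×10³) + 1/(325×68×10³) = 4.917×10⁻⁸ N⁻¹.
So P = 0.000488 / 4.917×10⁻⁸ = 9.924 kN.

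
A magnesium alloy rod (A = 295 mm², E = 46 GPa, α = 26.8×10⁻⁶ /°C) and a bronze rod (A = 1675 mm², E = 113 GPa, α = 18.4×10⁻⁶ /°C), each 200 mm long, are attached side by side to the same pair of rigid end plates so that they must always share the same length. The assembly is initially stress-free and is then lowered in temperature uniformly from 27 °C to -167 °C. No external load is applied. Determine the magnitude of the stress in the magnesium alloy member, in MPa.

σ ≈ 69.9 MPa (tensile)

Both members must finish at the same length. With the larger α, the magnesium alloy tends to over-contract; the plates restrain it, putting the magnesium alloy in tension and the bronze in compression. With no external load the two internal forces are equal and opposite, magnitude P.
Setting the final lengths equal and cancelling L: (α₁ − α₂)ΔT = P/(A₁E₁) + P/(A₂E₂).
|α₁ − α₂|·ΔT = 8.4×10⁻⁶ × 194 = 0.00163.
1/(A₁E₁) + 1/(A₂E₂) = 1/(295×46×10³) + 1/(1675×113×10³) = 7.898×10⁻⁸ N⁻¹.
P = 0.00163 / 7.898×10⁻⁸ = 20630 N = 20.63 kN.
σ_{magnesium alloy} = P/A₁ = 20630/295 = 69.95 MPa, tensile.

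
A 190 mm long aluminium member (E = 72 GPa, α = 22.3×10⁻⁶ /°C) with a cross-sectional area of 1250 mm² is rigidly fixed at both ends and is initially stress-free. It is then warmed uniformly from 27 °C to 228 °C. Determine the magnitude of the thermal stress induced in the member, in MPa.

The supports are rigid, so the total axial strain is zero. The restrained thermal strain is ε = αΔT = 22.3×10⁻⁶ × 201 = 4482.3×10⁻⁶.
Hence σ = E·αΔT = 72×10³ × 4482.3×10⁻⁶ = 322.7 MPa, compressive.

σ ≈ 323 MPa (compressive)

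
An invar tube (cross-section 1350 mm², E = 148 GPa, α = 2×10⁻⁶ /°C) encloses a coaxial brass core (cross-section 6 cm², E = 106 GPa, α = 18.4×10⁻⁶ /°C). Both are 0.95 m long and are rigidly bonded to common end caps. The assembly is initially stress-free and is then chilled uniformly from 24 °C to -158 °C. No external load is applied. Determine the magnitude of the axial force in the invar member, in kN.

P ≈ 144 kN (compressive in the invar)

Both members must finish at the same length. With the larger α, the brass tends to over-contract; the plates restrain it, putting the brass in tension and the invar in compression. With no external load the two internal forces are equal and opposite, magnitude P.
Setting the final lengths equal and cancelling L: (α₁ − α₂)ΔT = P/(A₁E₁) + P/(A₂E₂).
|α₁ − α₂|·ΔT = 16.4×10⁻⁶ × 182 = 0.002985.
1/(A₁E₁) + 1/(A₂E₂) = 1/(1350×148×10³) + 1/(600×106×10³) = 2.073×10⁻⁸ N⁻¹.
So P = 0.002985 / 2.073×10⁻⁸ = 144 kN.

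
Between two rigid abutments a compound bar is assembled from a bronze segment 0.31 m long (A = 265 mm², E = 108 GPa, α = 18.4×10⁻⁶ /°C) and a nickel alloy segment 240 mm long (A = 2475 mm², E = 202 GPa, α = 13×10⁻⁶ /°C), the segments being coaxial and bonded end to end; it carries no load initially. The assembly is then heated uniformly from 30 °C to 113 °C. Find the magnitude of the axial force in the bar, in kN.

With the walls removed the bar would change length by δ_free = Σ αᵢΔT Lᵢ = 18.4×10⁻⁶×83×310 + 13×10⁻⁶×83×240 = 0.7324 mm.
The rigid supports impose zero overall length change; the single axial force P common to all segments must satisfy P Σ Lᵢ/(AᵢEᵢ) = δ_free.
The series flexibility is Σ Lᵢ/(AᵢEᵢ) = 310/(265×108×10³) + 240/(2475×202×10³) = 1.131×10⁻⁵ mm/N.
P = 0.7324 / 1.131×10⁻⁵ = 64750 N = 64.75 kN, compressive.

P ≈ 64.7 kN (compressive)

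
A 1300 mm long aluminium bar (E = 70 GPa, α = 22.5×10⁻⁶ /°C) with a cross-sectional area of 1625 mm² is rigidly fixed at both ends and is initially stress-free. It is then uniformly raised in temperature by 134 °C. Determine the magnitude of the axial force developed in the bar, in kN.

Full restraint means ε = 0, so the stress is σ = EαΔT = 70×10³ × 22.5×10⁻⁶ × 134 = 211 MPa.
Axial force P = σA = 211 × 1625 = 343000 N = 343 kN, compressive.

P ≈ 343 kN (compressive)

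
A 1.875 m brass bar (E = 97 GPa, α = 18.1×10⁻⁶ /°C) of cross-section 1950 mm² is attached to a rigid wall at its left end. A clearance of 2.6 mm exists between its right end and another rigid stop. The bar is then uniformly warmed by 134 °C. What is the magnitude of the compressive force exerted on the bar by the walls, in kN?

Free thermal elongation = αΔT L = 18.1×10⁻⁶ × 134 × 1875 = 4.548 mm.
This exceeds the 2.6 mm gap, so the wall pushes back. The portion of expansion that must be recovered elastically is δ_free − gap = 4.548 − 2.6 = 1.948 mm.
That suppressed elongation corresponds to σ = E·Δ/L = 97×10³ × 1.948/1875 = 100.8 MPa.
Force on the wall = σA = 100.8 × 1950 mm² = 196.5 kN.

P ≈ 196 kN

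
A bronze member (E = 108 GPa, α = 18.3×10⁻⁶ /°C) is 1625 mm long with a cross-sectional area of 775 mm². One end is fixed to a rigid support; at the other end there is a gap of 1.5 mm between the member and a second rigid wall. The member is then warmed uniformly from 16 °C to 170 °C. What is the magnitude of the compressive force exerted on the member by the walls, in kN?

P ≈ 159 kN

If the wall were absent the member would grow by αΔT L = 18.3×10⁻⁶ × 154 × 1625 = 4.58 mm.
This exceeds the 1.5 mm gap, so the wall pushes back. The portion of expansion that must be recovered elastically is δ_free − gap = 4.58 − 1.5 = 3.08 mm.
Compatibility: PL/(AE) = 3.08 mm, so σ = P/A = E × (3.08/1625) = 204.7 MPa.
Force on the wall = σA = 204.7 × 775 mm² = 158.6 kN.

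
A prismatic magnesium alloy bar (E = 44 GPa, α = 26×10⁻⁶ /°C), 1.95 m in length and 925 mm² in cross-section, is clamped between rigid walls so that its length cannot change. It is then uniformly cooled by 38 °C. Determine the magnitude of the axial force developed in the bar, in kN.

P ≈ 40.2 kN (tensile)

Full restraint means ε = 0, so the stress is σ = EαΔT = 44×10³ × 26×10⁻⁶ × 38 = 43.47 MPa.
Then P = σA = 43.47 × 925 mm² = 40.21 kN, tensile.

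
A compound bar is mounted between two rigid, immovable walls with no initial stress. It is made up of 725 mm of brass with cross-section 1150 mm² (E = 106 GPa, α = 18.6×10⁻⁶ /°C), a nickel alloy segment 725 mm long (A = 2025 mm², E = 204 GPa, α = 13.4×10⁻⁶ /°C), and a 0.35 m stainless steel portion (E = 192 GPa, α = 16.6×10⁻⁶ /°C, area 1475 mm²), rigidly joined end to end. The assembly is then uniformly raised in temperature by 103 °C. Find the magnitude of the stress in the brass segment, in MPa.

σ ≈ 291 MPa (compressive)

If the supports were absent, the total length change would be Σ αᵢΔT Lᵢ = 18.6×10⁻⁶×103×725 + 13.4×10⁻⁶×103×725 + 16.6×10⁻⁶×103×350 = 2.988 mm.
Since the ends are fixed, an axial force P builds up, equal in every segment, with P · Σ Lᵢ/(AᵢEᵢ) = δ_free.
The series flexibility is Σ Lᵢ/(AᵢEᵢ) = 725/(1150×106×10³) + 725/(2025×204×10³) + 350/(1475×192×10³) = 8.938×10⁻⁶ mm/N.
Hence P = δ_free / Σ(L/AE) = 2.988/8.938×10⁻⁶ = 334.3 kN (compressive).
σ_{brass} = P / A = 334300 / 1150 = 290.7 MPa.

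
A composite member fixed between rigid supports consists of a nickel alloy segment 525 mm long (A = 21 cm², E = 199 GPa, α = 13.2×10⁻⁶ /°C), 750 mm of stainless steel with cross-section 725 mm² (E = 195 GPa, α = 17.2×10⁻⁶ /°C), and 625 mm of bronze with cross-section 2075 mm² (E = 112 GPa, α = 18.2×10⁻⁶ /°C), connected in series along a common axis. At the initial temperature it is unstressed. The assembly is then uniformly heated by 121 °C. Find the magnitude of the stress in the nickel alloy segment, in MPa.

σ ≈ 194 MPa (compressive)

Free thermal expansion of the whole bar: Σ αᵢΔT Lᵢ = 13.2×10⁻⁶×121×525 + 17.2×10⁻⁶×121×750 + 18.2×10⁻⁶×121×625 = 3.776 mm.
The walls prevent any net length change, so an axial force P (same in every segment) develops. Compatibility: P · Σ Lᵢ/(AᵢEᵢ) = δ_free.
Σ Lᵢ/(AᵢEᵢ) = 525/(2100×199×10³) + 750/(725×195×10³) + 625/(2075×112×10³) = 9.251×10⁻⁶ mm/N.
Hence P = δ_free / Σ(L/AE) = 3.776/9.251×10⁻⁶ = 408.2 kN (compressive).
σ_{nickel alloy} = P / A = 408200 / 2100 = 194.4 MPa.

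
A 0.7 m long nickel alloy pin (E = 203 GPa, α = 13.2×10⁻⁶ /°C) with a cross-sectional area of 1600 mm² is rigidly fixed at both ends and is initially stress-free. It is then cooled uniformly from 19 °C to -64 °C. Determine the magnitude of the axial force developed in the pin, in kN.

The ends cannot move, so σ = EαΔT = 203×10³ × 13.2×10⁻⁶ × 83 = 222.4 MPa.
Then P = σA = 222.4 × 1600 mm² = 355.9 kN, tensile.

P ≈ 356 kN (tensile)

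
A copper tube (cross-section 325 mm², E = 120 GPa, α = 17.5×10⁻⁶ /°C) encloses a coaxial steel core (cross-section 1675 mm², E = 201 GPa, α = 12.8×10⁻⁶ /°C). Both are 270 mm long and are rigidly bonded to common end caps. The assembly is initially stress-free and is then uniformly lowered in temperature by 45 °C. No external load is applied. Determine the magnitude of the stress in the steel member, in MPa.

Both members must finish at the same length. With the larger α, the copper tends to over-contract; the plates restrain it, putting the copper in tension and the steel in compression. With no external load the two internal forces are equal and opposite, magnitude P.
Setting the final lengths equal and cancelling L: (α₁ − α₂)ΔT = P/(A₁E₁) + P/(A₂E₂).
|α₁ − α₂|·ΔT = 4.7×10⁻⁶ × 45 = 0.0002115.
1/(A₁E₁) + 1/(A₂E₂) = 1/(325×120×10³) + 1/(1675×201×10³) = 2.861×10⁻⁸ N⁻¹.
So P = 0.0002115 / 2.861×10⁻⁸ = 7.392 kN.
σ_{steel} = P/A₂ = 7392/1675 = 4.413 MPa, compressive.

σ ≈ 4.41 MPa (compressive)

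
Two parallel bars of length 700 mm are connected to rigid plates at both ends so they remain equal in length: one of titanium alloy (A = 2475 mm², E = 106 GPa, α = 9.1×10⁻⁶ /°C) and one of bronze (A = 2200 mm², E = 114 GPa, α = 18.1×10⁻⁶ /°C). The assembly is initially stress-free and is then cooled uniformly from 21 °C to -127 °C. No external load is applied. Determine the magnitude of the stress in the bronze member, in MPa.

σ ≈ 77.6 MPa (tensile)

The bronze has the larger α, so on cooling it would change length more than the titanium alloy if both were free. The rigid plates force a common final length, so the bronze is put into tension and the titanium alloy into compression, with equal and opposite forces P (no external load).
Setting the final lengths equal and cancelling L: (α₁ − α₂)ΔT = P/(A₁E₁) + P/(A₂E₂).
|α₁ − α₂|·ΔT = 9×10⁻⁶ × 148 = 0.001332.
1/(A₁E₁) + 1/(A₂E₂) = 1/(2475×106×10³) + 1/(2200×114×10³) = 7.799×10⁻⁹ N⁻¹.
So P = 0.001332 / 7.799×10⁻⁹ = 170.8 kN.
σ_{bronze} = P/A₂ = 170800/2200 = 77.63 MPa, tensile.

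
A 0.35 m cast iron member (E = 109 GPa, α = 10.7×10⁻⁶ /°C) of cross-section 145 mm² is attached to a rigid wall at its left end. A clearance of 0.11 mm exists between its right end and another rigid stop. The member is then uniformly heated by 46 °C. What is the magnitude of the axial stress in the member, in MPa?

σ ≈ 19.4 MPa (compressive)

If the wall were absent the member would grow by αΔT L = 10.7×10⁻⁶ × 46 × 350 = 0.1723 mm.
This exceeds the 0.11 mm gap, so the wall pushes back. The portion of expansion that must be recovered elastically is δ_free − gap = 0.1723 − 0.11 = 0.06227 mm.
That suppressed elongation corresponds to σ = E·Δ/L = 109×10³ × 0.06227/350 = 19.39 MPa.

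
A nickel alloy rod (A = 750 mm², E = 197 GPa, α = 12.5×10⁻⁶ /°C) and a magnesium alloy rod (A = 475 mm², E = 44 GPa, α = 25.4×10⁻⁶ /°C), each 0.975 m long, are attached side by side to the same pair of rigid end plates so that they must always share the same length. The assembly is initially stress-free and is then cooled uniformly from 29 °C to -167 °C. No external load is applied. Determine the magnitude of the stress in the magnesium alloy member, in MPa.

Equilibrium of a rigid end plate with no external load gives equal and opposite internal forces ±P in the two members. Since α_{magnesium alloy} > α_{nickel alloy}, cooling drives the magnesium alloy into tension and the nickel alloy into compression.
Compatibility of the two members (thermal + elastic change equal): (α₁ − α₂)ΔT = P·[1/(A₁E₁) + 1/(A₂E₂)].
|α₁ − α₂|·ΔT = 12.9×10⁻⁶ × 196 = 0.002528.
1/(A₁E₁) + 1/(A₂E₂) = 1/(750×197×10³) + 1/(475×44×10³) = 5.462×10⁻⁸ N⁻¹.
So P = 0.002528 / 5.462×10⁻⁸ = 46.29 kN.
σ_{magnesium alloy} = P/A₂ = 46290/475 = 97.46 MPa, tensile.

σ ≈ 97.5 MPa (tensile)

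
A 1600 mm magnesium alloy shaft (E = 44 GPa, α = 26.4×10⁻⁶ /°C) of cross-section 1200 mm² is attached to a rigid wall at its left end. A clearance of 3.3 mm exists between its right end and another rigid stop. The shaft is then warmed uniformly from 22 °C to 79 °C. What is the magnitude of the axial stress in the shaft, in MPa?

If the wall were absent the shaft would grow by αΔT L = 26.4×10⁻⁶ × 57 × 1600 = 2.408 mm.
This is smaller than the 3.3 mm clearance, so the shaft expands freely without reaching the stop — the stress is zero.

σ ≈ 0 MPa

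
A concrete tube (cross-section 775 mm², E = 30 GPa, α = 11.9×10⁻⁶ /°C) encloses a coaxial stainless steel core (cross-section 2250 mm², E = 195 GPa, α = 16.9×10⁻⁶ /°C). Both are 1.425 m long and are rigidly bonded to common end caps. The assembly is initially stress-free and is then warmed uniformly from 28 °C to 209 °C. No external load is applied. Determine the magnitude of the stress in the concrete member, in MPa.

The stainless steel has the larger α, so on heating it would change length more than the concrete if both were free. The rigid plates force a common final length, so the stainless steel is put into compression and the concrete into tension, with equal and opposite forces P (no external load).
Compatibility of the two members (thermal + elastic change equal): (α₁ − α₂)ΔT = P·[1/(A₁E₁) + 1/(A₂E₂)].
|α₁ − α₂|·ΔT = 5×10⁻⁶ × 181 = 0.000905.
1/(A₁E₁) + 1/(A₂E₂) = 1/(775×30×10³) + 1/(2250×195×10³) = 4.529×10⁻⁸ N⁻¹.
So P = 0.000905 / 4.529×10⁻⁸ = 19.98 kN.
σ_{concrete} = P/A₁ = 19980/775 = 25.78 MPa, tensile.

σ ≈ 25.8 MPa (tensile)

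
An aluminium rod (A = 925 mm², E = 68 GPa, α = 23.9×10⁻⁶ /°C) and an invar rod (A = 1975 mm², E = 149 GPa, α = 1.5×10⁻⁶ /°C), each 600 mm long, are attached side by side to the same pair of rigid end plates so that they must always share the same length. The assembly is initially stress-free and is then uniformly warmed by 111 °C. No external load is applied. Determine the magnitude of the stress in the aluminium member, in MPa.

Both members must finish at the same length. With the larger α, the aluminium tends to over-expand; the plates restrain it, putting the aluminium in compression and the invar in tension. With no external load the two internal forces are equal and opposite, magnitude P.
Setting the final lengths equal and cancelling L: (α₁ − α₂)ΔT = P/(A₁E₁) + P/(A₂E₂).
|α₁ − α₂|·ΔT = 22.4×10⁻⁶ × 111 = 0.002486.
1/(A₁E₁) + 1/(A₂E₂) = 1/(925×68×10³) + 1/(1975×149×10³) = 1.93×10⁻⁸ N⁻¹.
P = 0.002486 / 1.93×10⁻⁸ = 128900 N = 128.9 kN.
σ_{aluminium} = P/A₁ = 128900/925 = 139.3 MPa, compressive.

σ ≈ 139 MPa (compressive)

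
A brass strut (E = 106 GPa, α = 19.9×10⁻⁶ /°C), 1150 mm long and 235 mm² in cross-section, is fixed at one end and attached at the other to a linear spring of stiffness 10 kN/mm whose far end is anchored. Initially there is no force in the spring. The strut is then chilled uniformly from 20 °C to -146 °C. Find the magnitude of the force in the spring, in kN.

The unrestrained thermal change is αΔT L = 19.9×10⁻⁶ × 166 × 1150 = 3.799 mm.
Let P be the tensile force in the spring. The strut extends elastically by PL/(AE) and the spring stretches by P/k; together these equal δ_free.
P [ L/(AE) + 1/k ] = δ_free → P [ 1150/(235×106×10³) + 1/(10×10³) ] = 3.799.
P = 3.799 / 0.0001462 = 25990 N.

P ≈ 26 kN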